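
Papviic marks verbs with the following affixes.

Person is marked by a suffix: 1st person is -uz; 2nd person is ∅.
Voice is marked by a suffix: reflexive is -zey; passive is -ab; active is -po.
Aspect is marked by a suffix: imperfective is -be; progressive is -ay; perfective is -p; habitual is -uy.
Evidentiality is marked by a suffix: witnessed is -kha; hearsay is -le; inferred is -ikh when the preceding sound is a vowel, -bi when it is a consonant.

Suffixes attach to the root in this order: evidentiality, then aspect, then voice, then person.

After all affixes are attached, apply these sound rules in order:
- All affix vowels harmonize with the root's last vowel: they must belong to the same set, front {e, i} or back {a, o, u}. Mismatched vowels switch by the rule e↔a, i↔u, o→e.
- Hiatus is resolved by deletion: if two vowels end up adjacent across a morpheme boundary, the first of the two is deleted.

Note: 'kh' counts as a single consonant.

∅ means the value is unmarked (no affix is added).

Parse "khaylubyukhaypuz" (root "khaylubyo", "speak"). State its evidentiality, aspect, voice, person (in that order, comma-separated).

inferred, progressive, active, 1st person

Segment: khaylubyo-ikh-ay-po-uz.
evidentiality: -ikh/bi → inferred.
aspect: -ay → progressive.
voice: -po → active.
person: -uz → 1st person.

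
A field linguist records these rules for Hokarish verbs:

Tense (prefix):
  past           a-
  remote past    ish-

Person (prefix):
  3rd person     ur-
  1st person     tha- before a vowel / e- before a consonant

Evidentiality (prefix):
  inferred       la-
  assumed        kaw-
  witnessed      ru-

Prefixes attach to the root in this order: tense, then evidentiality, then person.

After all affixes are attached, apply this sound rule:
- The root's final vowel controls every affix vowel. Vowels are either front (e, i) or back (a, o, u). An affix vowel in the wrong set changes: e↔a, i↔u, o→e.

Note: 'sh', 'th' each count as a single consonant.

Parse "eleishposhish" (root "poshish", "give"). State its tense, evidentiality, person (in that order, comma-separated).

remote past, inferred, 1st person

Segment: e-la-ish-poshish.
tense: ish- → remote past.
evidentiality: la- → inferred.
person: tha/e- → 1st person.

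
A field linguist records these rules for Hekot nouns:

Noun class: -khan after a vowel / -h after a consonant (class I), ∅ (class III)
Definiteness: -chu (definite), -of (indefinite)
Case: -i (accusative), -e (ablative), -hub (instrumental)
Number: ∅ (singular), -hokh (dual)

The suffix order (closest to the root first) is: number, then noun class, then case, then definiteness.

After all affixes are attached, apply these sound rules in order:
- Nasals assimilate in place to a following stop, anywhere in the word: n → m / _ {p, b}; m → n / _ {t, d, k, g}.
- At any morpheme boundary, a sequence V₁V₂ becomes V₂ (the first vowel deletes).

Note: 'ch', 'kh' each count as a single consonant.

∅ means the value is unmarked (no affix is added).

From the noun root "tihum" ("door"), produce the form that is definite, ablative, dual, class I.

Attach number dual -hokh → tihumhokh.
Attach noun class class I -h (after consonant 'kh') → tihumhokhh.
Attach case ablative -e → tihumhokhhe.
Attach definiteness definite -chu → tihumhokhhechu.
Nasal assimilation: no change.
Vowel deletion: no change.

tihumhokhhechu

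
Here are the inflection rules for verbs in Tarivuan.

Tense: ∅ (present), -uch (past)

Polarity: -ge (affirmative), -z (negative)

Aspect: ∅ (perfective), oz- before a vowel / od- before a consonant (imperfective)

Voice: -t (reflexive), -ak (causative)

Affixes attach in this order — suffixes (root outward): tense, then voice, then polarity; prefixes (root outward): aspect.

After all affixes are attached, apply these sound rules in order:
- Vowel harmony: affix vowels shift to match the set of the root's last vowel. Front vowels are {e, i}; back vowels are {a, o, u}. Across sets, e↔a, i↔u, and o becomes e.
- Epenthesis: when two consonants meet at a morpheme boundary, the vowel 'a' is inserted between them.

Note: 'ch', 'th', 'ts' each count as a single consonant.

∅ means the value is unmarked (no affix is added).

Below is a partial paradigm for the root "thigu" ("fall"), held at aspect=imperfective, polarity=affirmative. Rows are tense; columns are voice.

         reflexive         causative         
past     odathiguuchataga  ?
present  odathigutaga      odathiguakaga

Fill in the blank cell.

Attach tense past -uch → thiguuch.
Attach voice causative -ak → thiguuchak.
Attach aspect imperfective od- (before consonant 'th') → odthiguuchak.
Attach polarity affirmative -ge → odthiguuchakge.
Apply vowel harmony: odthiguuchakge → odthiguuchakga.
Apply epenthesis: odthiguuchakga → odathiguuchakaga.

odathiguuchakaga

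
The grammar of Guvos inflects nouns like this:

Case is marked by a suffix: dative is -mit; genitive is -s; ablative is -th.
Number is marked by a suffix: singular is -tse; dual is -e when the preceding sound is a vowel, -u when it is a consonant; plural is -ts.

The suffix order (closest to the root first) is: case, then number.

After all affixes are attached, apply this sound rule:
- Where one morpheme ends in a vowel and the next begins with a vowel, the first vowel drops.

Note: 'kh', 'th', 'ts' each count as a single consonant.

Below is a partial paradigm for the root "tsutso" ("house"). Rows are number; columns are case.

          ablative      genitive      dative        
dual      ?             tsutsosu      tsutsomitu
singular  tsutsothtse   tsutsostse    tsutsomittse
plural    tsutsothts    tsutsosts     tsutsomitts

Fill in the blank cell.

tsutsothu

Attach case ablative -th → tsutsoth.
Attach number dual -u (after consonant 'th') → tsutsothu.
Vowel deletion: no change.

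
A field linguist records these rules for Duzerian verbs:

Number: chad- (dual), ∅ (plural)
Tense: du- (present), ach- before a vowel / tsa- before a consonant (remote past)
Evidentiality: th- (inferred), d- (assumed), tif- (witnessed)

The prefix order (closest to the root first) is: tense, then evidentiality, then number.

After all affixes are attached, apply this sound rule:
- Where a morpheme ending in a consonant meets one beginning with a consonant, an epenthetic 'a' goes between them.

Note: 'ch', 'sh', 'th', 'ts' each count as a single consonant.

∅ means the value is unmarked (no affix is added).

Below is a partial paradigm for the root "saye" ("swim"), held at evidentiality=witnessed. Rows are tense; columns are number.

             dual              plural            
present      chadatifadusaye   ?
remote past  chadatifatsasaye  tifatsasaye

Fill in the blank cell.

tifadusaye

Attach tense present du- → dusaye.
Attach evidentiality witnessed tif- → tifdusaye.
number = plural: zero marking, form stays tifdusaye.
Apply epenthesis: tifdusaye → tifadusaye.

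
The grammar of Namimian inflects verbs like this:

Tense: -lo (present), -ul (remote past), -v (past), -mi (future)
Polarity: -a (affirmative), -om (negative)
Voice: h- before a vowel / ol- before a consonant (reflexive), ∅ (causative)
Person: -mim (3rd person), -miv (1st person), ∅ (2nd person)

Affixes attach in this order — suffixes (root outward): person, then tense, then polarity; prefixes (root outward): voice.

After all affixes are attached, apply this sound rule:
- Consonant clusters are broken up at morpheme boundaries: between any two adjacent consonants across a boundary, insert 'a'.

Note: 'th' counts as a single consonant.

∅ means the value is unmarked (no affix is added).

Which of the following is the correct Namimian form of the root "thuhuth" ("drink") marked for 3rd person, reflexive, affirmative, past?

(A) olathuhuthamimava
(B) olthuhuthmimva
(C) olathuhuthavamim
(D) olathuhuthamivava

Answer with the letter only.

A

Attach voice reflexive ol- (before consonant 'th') → olthuhuth.
Attach person 3rd person -mim → olthuhuthmim.
Attach tense past -v → olthuhuthmimv.
Attach polarity affirmative -a → olthuhuthmimva.
Apply epenthesis: olthuhuthmimva → olathuhuthamimava.
So the correct form is olathuhuthamimava, option (A).
(C) olathuhuthavamim is wrong: it has the affixes in the wrong order.
(D) olathuhuthamivava is wrong: it uses 1st person instead of 3rd person for person.
(B) olthuhuthmimva is wrong: it fails to apply the sound rule(s).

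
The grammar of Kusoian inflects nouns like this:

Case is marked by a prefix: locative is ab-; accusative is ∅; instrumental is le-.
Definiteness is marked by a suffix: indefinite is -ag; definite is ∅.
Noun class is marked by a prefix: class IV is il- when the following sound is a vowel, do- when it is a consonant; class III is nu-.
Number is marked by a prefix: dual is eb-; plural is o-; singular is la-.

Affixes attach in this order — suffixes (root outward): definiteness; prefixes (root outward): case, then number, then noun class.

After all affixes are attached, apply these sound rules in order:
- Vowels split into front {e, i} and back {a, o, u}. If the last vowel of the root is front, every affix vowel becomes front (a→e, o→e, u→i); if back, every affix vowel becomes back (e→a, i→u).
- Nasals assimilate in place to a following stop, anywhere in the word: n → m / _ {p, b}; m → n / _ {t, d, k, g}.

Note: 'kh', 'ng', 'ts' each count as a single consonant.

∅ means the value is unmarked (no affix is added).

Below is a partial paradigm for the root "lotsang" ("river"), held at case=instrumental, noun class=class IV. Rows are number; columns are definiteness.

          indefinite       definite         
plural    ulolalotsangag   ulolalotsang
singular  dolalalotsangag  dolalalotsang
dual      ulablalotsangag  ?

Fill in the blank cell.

Attach case instrumental le- → lelotsang.
Attach number dual eb- → eblelotsang.
Attach noun class class IV il- (before vowel 'e') → ileblelotsang.
definiteness = definite: zero marking, form stays ileblelotsang.
Apply vowel harmony: ileblelotsang → ulablalotsang.
Nasal assimilation: no change.

ulablalotsang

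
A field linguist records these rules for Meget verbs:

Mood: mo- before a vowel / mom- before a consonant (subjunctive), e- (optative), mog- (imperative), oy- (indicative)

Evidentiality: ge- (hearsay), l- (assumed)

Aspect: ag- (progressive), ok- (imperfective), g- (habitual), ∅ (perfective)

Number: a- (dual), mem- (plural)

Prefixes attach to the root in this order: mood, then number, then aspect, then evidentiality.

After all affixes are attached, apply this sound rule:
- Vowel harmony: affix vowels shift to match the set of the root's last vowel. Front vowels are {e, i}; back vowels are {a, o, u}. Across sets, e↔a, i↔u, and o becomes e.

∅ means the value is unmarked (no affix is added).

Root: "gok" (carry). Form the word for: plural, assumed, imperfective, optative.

lokmamagok

Attach mood optative e- → egok.
Attach number plural mem- → memegok.
Attach aspect imperfective ok- → okmemegok.
Attach evidentiality assumed l- → lokmemegok.
Apply vowel harmony: lokmemegok → lokmamagok.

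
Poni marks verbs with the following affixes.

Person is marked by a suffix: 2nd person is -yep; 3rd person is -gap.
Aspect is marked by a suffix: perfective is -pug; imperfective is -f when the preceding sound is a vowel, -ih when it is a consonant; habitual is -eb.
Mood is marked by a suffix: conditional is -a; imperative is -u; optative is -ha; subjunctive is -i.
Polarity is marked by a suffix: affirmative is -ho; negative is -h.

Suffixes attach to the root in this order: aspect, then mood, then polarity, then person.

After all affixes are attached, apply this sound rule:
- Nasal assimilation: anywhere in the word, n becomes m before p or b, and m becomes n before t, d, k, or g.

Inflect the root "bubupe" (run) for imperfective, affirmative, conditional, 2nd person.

bubupefahoyep

Attach aspect imperfective -f (after vowel 'e') → bubupef.
Attach mood conditional -a → bubupefa.
Attach polarity affirmative -ho → bubupefaho.
Attach person 2nd person -yep → bubupefahoyep.
Nasal assimilation: no change.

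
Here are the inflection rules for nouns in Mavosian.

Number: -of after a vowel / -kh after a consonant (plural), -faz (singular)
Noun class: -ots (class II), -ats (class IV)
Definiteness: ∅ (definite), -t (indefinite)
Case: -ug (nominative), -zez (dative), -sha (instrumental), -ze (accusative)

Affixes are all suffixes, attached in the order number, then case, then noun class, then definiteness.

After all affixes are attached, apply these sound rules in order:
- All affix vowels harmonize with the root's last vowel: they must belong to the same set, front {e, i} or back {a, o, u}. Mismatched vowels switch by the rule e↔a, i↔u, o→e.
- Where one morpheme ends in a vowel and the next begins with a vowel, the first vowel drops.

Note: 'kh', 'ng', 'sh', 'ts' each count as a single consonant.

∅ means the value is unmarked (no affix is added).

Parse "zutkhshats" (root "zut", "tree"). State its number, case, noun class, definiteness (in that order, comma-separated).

plural, instrumental, class IV, definite

Segment: zut-kh-sha-ats.
number: -of/kh → plural.
case: -sha → instrumental.
noun class: -ats → class IV.
definiteness: ∅ → definite.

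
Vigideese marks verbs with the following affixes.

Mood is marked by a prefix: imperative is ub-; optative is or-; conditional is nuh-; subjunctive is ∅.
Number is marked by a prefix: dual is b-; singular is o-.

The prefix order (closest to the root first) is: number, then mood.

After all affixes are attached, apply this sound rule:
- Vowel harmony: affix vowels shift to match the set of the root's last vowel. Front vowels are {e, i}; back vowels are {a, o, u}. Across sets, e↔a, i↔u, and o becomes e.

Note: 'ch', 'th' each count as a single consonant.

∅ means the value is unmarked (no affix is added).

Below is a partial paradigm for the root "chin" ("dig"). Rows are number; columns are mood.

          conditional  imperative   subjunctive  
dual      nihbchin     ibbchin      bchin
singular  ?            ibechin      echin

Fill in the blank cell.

Attach number singular o- → ochin.
Attach mood conditional nuh- → nuhochin.
Apply vowel harmony: nuhochin → nihechin.

nihechin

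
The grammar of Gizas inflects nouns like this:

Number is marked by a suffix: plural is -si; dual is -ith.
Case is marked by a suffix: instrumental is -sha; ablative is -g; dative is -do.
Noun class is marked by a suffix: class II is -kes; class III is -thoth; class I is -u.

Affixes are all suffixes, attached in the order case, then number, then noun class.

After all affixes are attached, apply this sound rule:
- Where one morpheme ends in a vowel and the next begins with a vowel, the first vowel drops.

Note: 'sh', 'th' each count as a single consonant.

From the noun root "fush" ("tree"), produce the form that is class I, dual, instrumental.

Attach case instrumental -sha → fushsha.
Attach number dual -ith → fushshaith.
Attach noun class class I -u → fushshaithu.
Apply vowel deletion: fushshaithu → fushshithu.

fushshithu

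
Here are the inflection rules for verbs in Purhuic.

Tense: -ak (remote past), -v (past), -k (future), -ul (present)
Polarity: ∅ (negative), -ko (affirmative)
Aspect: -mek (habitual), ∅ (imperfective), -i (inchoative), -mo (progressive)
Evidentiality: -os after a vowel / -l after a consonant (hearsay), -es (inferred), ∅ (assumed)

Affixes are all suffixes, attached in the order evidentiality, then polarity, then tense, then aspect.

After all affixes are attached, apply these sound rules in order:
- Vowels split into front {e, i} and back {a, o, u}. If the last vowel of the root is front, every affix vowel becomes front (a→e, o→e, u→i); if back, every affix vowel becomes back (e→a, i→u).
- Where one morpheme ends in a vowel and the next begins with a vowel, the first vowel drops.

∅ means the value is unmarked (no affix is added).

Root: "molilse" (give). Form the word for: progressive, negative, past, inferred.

Attach evidentiality inferred -es → molilsees.
polarity = negative: zero marking, form stays molilsees.
Attach tense past -v → molilseesv.
Attach aspect progressive -mo → molilseesvmo.
Apply vowel harmony: molilseesvmo → molilseesvme.
Apply vowel deletion: molilseesvme → molilsesvme.

molilsesvme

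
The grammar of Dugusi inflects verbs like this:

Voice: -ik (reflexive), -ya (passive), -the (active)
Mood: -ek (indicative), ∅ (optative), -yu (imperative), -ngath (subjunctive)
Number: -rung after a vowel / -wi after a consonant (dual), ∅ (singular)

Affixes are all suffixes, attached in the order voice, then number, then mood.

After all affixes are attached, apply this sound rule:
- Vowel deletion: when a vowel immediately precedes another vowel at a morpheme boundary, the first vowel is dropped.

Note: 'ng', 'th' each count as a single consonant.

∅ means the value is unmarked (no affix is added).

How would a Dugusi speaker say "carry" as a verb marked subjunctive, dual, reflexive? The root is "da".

dikwingath

Attach voice reflexive -ik → daik.
Attach number dual -wi (after consonant 'k') → daikwi.
Attach mood subjunctive -ngath → daikwingath.
Apply vowel deletion: daikwingath → dikwingath.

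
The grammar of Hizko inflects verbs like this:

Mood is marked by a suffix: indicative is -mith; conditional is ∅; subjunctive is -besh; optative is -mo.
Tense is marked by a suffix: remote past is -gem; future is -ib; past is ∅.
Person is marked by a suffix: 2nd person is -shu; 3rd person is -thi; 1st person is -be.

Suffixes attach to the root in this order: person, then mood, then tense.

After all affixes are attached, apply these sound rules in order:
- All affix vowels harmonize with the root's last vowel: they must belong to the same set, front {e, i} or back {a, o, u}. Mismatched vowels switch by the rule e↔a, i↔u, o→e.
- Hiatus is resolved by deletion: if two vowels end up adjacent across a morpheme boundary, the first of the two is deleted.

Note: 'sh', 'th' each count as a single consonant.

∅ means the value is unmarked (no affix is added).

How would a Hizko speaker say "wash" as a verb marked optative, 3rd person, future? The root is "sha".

Attach person 3rd person -thi → shathi.
Attach mood optative -mo → shathimo.
Attach tense future -ib → shathimoib.
Apply vowel harmony: shathimoib → shathumoub.
Apply vowel deletion: shathumoub → shathumub.

shathumub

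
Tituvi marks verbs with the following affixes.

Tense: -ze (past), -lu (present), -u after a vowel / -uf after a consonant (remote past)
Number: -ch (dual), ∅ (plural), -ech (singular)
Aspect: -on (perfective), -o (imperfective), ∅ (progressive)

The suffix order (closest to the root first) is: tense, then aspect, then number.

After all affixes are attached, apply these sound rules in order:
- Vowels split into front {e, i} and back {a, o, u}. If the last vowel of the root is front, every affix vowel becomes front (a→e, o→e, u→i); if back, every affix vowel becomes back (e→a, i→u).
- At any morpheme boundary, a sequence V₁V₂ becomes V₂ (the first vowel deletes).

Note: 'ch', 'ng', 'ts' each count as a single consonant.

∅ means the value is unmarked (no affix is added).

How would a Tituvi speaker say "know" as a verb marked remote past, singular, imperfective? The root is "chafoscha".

chafoschach

Attach tense remote past -u (after vowel 'a') → chafoschau.
Attach aspect imperfective -o → chafoschauo.
Attach number singular -ech → chafoschauoech.
Apply vowel harmony: chafoschauoech → chafoschauoach.
Apply vowel deletion: chafoschauoach → chafoschach.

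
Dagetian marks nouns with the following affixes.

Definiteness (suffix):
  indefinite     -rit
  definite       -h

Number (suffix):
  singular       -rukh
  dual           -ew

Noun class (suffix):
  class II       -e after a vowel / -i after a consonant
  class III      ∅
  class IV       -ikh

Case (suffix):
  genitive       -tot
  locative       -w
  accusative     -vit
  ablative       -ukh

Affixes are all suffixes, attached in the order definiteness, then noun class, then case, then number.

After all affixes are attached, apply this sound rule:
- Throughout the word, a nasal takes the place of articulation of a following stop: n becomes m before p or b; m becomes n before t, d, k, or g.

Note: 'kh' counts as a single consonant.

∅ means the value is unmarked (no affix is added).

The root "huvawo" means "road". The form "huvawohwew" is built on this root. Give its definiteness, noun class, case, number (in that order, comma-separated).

definite, class III, locative, dual

Segment: huvawo-h-w-ew.
definiteness: -h → definite.
noun class: ∅ → class III.
case: -w → locative.
number: -ew → dual.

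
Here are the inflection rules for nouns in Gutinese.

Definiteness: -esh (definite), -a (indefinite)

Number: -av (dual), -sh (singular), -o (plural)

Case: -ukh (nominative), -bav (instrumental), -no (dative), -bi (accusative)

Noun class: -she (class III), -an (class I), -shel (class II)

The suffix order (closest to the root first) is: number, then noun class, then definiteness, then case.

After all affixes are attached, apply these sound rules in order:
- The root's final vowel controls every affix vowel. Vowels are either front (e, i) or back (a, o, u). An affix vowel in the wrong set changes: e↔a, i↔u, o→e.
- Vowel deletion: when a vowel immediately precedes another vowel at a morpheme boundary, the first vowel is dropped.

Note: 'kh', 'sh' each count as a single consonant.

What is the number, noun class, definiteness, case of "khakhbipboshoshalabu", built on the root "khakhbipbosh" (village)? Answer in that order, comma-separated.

Segment: khakhbipbosh-o-shel-a-bi.
number: -o → plural.
noun class: -shel → class II.
definiteness: -a → indefinite.
case: -bi → accusative.

plural, class II, indefinite, accusative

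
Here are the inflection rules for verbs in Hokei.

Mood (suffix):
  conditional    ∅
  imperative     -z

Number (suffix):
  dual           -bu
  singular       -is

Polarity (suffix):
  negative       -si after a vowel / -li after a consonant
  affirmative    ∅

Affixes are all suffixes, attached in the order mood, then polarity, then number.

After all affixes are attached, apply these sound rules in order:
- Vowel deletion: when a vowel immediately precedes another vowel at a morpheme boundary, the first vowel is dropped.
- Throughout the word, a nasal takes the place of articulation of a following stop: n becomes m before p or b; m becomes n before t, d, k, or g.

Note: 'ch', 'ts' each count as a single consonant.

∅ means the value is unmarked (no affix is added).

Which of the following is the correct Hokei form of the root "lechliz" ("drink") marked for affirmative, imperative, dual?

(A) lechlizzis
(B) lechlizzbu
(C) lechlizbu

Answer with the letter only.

B

Attach mood imperative -z → lechlizz.
polarity = affirmative: zero marking, form stays lechlizz.
Attach number dual -bu → lechlizzbu.
Vowel deletion: no change.
Nasal assimilation: no change.
So the correct form is lechlizzbu, option (B).
(A) lechlizzis is wrong: it uses singular instead of dual for number.
(C) lechlizbu is wrong: it uses conditional instead of imperative for mood.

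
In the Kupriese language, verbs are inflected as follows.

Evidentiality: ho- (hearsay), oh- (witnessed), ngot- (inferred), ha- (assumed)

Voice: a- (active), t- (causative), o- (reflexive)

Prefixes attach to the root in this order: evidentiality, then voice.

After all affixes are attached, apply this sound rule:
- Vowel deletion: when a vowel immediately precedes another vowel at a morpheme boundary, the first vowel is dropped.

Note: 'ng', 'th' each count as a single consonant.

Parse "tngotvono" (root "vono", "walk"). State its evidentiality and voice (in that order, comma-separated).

Segment: t-ngot-vono.
evidentiality: ngot- → inferred.
voice: t- → causative.

inferred, causative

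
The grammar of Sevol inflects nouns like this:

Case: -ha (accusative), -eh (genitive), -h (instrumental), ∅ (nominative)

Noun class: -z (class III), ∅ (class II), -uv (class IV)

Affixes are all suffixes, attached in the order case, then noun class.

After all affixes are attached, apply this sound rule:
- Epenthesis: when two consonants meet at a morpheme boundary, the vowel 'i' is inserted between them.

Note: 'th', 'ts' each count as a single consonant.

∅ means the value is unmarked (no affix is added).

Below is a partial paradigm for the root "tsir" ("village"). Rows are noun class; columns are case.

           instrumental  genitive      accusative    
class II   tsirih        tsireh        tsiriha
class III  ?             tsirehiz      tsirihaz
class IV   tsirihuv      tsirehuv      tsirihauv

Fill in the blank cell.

tsirihiz

Attach case instrumental -h → tsirh.
Attach noun class class III -z → tsirhz.
Apply epenthesis: tsirhz → tsirihiz.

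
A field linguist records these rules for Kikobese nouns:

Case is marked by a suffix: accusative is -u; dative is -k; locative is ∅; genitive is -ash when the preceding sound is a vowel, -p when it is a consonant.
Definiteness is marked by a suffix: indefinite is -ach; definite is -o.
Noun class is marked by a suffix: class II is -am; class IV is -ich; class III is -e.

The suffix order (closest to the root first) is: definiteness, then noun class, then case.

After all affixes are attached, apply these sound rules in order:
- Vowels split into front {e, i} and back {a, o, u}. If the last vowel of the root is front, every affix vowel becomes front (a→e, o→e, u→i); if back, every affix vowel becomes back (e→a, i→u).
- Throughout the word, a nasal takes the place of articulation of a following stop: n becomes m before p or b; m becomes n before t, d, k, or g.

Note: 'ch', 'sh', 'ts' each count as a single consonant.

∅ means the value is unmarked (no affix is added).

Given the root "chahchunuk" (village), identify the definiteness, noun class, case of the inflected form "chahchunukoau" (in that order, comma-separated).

definite, class III, accusative

Segment: chahchunuk-o-e-u.
definiteness: -o → definite.
noun class: -e → class III.
case: -u → accusative.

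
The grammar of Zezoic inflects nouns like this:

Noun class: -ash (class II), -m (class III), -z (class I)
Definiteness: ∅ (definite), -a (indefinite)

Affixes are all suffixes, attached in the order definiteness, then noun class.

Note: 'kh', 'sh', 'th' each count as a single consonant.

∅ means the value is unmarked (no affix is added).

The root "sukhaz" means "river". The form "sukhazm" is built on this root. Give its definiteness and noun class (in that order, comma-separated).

Segment: sukhaz-m.
definiteness: ∅ → definite.
noun class: -m → class III.

definite, class III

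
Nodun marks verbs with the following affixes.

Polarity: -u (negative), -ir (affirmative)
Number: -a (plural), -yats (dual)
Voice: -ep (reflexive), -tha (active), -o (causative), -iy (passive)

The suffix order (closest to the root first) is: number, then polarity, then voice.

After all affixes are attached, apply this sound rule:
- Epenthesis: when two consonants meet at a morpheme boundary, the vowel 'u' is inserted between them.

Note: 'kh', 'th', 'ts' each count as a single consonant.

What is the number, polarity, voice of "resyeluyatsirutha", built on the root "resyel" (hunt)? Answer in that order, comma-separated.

Segment: resyel-yats-ir-tha.
number: -yats → dual.
polarity: -ir → affirmative.
voice: -tha → active.

dual, affirmative, active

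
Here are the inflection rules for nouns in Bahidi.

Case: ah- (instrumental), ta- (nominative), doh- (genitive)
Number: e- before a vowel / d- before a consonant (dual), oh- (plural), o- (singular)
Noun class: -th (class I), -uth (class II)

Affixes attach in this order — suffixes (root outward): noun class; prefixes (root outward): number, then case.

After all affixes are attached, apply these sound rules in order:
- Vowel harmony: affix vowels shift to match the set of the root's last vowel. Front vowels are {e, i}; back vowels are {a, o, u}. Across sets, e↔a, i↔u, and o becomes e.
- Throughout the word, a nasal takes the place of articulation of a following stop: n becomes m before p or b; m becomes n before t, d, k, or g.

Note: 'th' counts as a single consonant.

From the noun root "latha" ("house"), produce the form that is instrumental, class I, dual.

ahdlathath

Attach number dual d- (before consonant 'l') → dlatha.
Attach case instrumental ah- → ahdlatha.
Attach noun class class I -th → ahdlathath.
Vowel harmony: no change.
Nasal assimilation: no change.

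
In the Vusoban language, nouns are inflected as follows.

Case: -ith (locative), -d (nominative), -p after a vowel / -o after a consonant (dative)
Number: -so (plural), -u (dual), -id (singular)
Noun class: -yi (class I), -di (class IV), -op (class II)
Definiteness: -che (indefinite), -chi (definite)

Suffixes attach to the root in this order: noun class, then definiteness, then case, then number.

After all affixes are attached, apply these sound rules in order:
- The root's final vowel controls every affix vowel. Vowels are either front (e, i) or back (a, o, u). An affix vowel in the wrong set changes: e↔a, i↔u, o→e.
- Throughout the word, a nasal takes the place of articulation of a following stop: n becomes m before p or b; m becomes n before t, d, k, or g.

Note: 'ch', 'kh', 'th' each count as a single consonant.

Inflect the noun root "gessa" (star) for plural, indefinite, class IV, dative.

Attach noun class class IV -di → gessadi.
Attach definiteness indefinite -che → gessadiche.
Attach case dative -p (after vowel 'e') → gessadichep.
Attach number plural -so → gessadichepso.
Apply vowel harmony: gessadichepso → gessaduchapso.
Nasal assimilation: no change.

gessaduchapso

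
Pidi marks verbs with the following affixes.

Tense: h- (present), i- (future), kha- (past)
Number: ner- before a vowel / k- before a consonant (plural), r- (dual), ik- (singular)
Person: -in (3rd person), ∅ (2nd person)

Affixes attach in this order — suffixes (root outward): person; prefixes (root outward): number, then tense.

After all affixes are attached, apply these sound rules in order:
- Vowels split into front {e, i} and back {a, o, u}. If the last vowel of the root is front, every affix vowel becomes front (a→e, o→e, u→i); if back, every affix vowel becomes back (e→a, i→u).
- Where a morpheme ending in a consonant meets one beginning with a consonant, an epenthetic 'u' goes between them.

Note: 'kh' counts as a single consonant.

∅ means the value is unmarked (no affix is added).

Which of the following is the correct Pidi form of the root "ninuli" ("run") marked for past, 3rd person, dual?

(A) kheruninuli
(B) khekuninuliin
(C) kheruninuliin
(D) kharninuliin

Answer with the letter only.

C

Attach number dual r- → rninuli.
Attach person 3rd person -in → rninuliin.
Attach tense past kha- → kharninuliin.
Apply vowel harmony: kharninuliin → kherninuliin.
Apply epenthesis: kherninuliin → kheruninuliin.
So the correct form is kheruninuliin, option (C).
(D) kharninuliin is wrong: it fails to apply the sound rule(s).
(B) khekuninuliin is wrong: it uses plural instead of dual for number.
(A) kheruninuli is wrong: it uses 2nd person instead of 3rd person for person.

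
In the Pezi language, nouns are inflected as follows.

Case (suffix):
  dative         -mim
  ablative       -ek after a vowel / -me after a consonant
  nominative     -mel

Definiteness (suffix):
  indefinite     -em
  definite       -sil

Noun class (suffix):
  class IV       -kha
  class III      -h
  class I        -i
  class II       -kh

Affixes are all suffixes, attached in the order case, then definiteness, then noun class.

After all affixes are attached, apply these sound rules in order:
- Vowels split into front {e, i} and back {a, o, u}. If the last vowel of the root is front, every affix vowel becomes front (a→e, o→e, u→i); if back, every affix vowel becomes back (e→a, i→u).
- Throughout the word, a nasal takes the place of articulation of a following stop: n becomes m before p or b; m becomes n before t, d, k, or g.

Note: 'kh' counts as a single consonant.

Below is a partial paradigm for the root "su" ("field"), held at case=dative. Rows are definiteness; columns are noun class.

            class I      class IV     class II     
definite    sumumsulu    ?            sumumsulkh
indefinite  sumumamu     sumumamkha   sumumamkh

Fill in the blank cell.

Attach case dative -mim → sumim.
Attach definiteness definite -sil → sumimsil.
Attach noun class class IV -kha → sumimsilkha.
Apply vowel harmony: sumimsilkha → sumumsulkha.
Nasal assimilation: no change.

sumumsulkha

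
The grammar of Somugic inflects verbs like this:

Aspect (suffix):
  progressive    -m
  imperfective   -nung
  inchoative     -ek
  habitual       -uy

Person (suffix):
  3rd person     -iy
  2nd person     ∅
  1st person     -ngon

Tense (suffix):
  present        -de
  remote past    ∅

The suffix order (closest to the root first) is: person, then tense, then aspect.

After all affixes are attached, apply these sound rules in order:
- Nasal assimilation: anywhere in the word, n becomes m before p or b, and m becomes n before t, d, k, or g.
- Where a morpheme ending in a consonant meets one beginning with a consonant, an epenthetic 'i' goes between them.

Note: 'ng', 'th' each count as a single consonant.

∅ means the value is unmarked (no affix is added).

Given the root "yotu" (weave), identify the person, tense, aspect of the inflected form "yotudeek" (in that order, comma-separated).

2nd person, present, inchoative

Segment: yotu-de-ek.
person: ∅ → 2nd person.
tense: -de → present.
aspect: -ek → inchoative.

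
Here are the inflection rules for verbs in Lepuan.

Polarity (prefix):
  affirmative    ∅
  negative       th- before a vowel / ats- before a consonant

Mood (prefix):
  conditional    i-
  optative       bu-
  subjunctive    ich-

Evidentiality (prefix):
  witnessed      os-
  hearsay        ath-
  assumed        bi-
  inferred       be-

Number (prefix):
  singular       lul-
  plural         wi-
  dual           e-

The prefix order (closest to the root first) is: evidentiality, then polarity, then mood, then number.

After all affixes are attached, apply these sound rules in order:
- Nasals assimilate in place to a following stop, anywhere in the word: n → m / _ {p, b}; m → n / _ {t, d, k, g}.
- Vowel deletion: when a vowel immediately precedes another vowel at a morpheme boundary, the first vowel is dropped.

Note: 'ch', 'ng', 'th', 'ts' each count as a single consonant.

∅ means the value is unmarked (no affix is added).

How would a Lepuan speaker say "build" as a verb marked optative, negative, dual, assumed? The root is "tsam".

Attach evidentiality assumed bi- → bitsam.
Attach polarity negative ats- (before consonant 'b') → atsbitsam.
Attach mood optative bu- → buatsbitsam.
Attach number dual e- → ebuatsbitsam.
Nasal assimilation: no change.
Apply vowel deletion: ebuatsbitsam → ebatsbitsam.

ebatsbitsam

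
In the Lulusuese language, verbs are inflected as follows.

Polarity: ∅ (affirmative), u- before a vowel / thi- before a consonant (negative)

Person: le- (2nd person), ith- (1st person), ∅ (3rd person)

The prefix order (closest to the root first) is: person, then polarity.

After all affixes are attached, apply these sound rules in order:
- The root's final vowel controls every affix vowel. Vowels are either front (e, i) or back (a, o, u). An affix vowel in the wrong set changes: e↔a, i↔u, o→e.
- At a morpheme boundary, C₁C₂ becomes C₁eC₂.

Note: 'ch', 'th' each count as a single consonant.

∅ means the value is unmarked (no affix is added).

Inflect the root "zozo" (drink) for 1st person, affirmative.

Attach person 1st person ith- → ithzozo.
polarity = affirmative: zero marking, form stays ithzozo.
Apply vowel harmony: ithzozo → uthzozo.
Apply epenthesis: uthzozo → uthezozo.

uthezozo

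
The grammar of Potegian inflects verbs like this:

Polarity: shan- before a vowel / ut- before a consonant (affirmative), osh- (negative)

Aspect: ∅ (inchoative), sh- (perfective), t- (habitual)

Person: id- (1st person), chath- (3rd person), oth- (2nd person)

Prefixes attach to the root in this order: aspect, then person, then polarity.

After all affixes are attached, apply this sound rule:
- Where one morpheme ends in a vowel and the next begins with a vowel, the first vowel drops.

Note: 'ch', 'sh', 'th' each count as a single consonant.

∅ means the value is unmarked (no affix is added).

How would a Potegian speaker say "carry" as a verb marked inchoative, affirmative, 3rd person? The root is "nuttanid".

aspect = inchoative: zero marking, form stays nuttanid.
Attach person 3rd person chath- → chathnuttanid.
Attach polarity affirmative ut- (before consonant 'ch') → utchathnuttanid.
Vowel deletion: no change.

utchathnuttanid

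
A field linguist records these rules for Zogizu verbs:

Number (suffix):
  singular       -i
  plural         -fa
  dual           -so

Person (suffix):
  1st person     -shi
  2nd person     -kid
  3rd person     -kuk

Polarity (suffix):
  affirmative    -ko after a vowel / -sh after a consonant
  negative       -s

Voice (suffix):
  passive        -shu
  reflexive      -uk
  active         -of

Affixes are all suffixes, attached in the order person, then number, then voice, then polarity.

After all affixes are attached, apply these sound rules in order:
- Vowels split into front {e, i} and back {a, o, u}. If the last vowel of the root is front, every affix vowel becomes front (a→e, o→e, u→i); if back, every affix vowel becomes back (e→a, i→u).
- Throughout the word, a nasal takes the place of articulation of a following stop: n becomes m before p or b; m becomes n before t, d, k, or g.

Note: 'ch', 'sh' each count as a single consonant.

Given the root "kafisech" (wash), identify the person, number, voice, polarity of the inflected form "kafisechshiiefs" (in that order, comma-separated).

1st person, singular, active, negative

Segment: kafisech-shi-i-of-s.
person: -shi → 1st person.
number: -i → singular.
voice: -of → active.
polarity: -s → negative.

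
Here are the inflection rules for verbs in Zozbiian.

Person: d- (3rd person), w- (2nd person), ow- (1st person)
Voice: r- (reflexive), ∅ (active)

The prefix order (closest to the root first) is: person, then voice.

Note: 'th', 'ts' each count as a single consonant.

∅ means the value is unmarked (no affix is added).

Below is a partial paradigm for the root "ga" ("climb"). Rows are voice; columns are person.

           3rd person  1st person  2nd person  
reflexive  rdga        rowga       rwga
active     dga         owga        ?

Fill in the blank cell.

Attach person 2nd person w- → wga.
voice = active: zero marking, form stays wga.

wga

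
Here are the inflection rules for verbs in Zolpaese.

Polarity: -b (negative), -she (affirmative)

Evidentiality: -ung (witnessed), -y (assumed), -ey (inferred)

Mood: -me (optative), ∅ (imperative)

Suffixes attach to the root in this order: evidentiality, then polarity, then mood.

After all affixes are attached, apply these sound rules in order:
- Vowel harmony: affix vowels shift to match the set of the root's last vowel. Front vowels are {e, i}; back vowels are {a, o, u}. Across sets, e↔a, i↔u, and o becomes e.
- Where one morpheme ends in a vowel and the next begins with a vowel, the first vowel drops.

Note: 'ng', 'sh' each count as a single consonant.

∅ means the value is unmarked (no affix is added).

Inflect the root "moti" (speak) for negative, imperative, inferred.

moteyb

Attach evidentiality inferred -ey → motiey.
Attach polarity negative -b → motieyb.
mood = imperative: zero marking, form stays motieyb.
Vowel harmony: no change.
Apply vowel deletion: motieyb → moteyb.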